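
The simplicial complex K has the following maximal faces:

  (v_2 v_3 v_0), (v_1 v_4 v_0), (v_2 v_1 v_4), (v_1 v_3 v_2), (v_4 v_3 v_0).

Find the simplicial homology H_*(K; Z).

H_0 ≅ Z,  H_1 ≅ Z,  H_2 = 0.

Fix the vertex order v_0 < v_1 < v_2 < v_3 < v_4 and write every simplex with vertices in increasing order. Then dim K = 2 and the simplices of K are:

  0-simplices (5): [v_0], [v_1], [v_2], [v_3], [v_4]
  1-simplices (10): [v_0,v_1], [v_0,v_2], [v_0,v_3], [v_0,v_4], [v_1,v_2], [v_1,v_3], [v_1,v_4], [v_2,v_3], [v_2,v_4], [v_3,v_4]
  2-simplices (5): [v_0,v_1,v_4], [v_0,v_2,v_3], [v_0,v_3,v_4], [v_1,v_2,v_3], [v_1,v_2,v_4]

so the chain groups are C_0 ≅ Z^5, C_1 ≅ Z^10, C_2 ≅ Z^5.

∂_1: C_1 → C_0 maps an edge to its endpoints' difference, ∂[p,q] = q − p. For instance
  ∂[v_0,v_3] = [v_3] − [v_0].
As a 5×10 matrix over Z this has rank 4, with invariant factors (1,1,1,1).

Boundary ∂_2: C_2 → C_1 sends each 2-simplex [p,q,r] to [q,r] − [p,r] + [p,q]. For instance
  ∂[v_0,v_3,v_4] = [v_3,v_4] − [v_0,v_4] + [v_0,v_3],
  ∂[v_0,v_1,v_4] = [v_1,v_4] − [v_0,v_4] + [v_0,v_1].
The resulting 10×5 matrix has rank 5, and its Smith normal form has invariant factors (1,1,1,1,1).

Now H_k = ker ∂_k / im ∂_{k+1}, so:

  H_0: rank C_0 − rank ∂_1 = 5 − 4 = 1, and the invariant factors of ∂_1 are all 1, so H_0 = Z.
  H_1: rank ker ∂_1 − rank ∂_2 = (10 − 4) − 5 = 1, and the invariant factors of ∂_2 are all 1, so H_1 = Z.
  H_2: rank ker ∂_2 − rank ∂_3 = (5 − 5) − 0 = 0, and there is no ∂_3, so H_2 = 0.

As a check, the Euler characteristic is 5 − 10 + 5 = 0, which agrees with 1 − 1 + 0 = 0.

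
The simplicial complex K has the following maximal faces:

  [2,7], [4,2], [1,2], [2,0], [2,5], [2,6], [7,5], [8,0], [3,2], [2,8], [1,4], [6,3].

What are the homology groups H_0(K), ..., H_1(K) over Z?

H_0 ≅ Z,  H_1 ≅ Z^4.

Take the total order 0 < 1 < 2 < 3 < 4 < 5 < 6 < 7 < 8 on the vertex set. Then K (dimension 1) consists of the simplices:

  0-simplices (9): [0], [1], [2], [3], [4], [5], [6], [7], [8]
  1-simplices (12): [0,2], [0,8], [1,2], [1,4], [2,3], [2,4], [2,5], [2,6], [2,7], [2,8], [3,6], [5,7]

so the chain groups are C_0 ≅ Z^9, C_1 ≅ Z^12.

Boundary ∂_1: C_1 → C_0 is given by ∂[p,q] = [q] − [p]. For instance
  ∂[2,6] = [6] − [2].
The 9×12 boundary matrix has rank 8 and Smith normal form diag(1,1,1,1,1,1,1,1).

Reading off H_k = ker ∂_k / im ∂_{k+1}:

  H_0: rank C_0 − rank ∂_1 = 9 − 8 = 1, and the invariant factors of ∂_1 are all 1, so H_0 ≅ Z.
  H_1: rank ker ∂_1 − rank ∂_2 = (12 − 8) − 0 = 4, and there is no ∂_2, so H_1 ≅ Z^4.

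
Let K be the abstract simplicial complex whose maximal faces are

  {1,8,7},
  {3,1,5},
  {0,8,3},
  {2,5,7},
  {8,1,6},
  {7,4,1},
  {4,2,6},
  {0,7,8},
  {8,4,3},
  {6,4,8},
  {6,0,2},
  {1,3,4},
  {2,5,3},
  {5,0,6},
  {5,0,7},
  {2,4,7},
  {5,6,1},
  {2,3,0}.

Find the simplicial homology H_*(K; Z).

H_0 ≅ Z,  H_1 ≅ Z ⊕ Z/2,  H_2 = 0.

K has 9 vertices, 27 edges, 18 triangles.
rank ∂_0 = 0, rank ∂_1 = 8 ⇒ b_0 = 9 − 0 − 8 = 1; all invariant factors of ∂_1 are 1 so no torsion. So H_0 ≅ Z.
rank ∂_1 = 8, rank ∂_2 = 18 ⇒ b_1 = 27 − 8 − 18 = 1; ∂_2 has invariant factor(s) [2] giving torsion. So H_1 ≅ Z ⊕ Z/2.
rank ∂_2 = 18, rank ∂_3 = 0 ⇒ b_2 = 18 − 18 − 0 = 0. So H_2 ≅ 0.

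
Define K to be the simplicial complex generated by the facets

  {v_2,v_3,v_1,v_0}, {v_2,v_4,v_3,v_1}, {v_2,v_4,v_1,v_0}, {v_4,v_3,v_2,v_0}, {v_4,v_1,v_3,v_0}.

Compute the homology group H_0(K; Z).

H_0 = Z.

Fix the vertex order v_0 < v_1 < v_2 < v_3 < v_4 and write every simplex with vertices in increasing order. Then dim K = 3 and the simplices of K are:

  0-simplices (5): [v_0], [v_1], [v_2], [v_3], [v_4]
  1-simplices (10): [v_0,v_1], [v_0,v_2], [v_0,v_3], [v_0,v_4], [v_1,v_2], [v_1,v_3], [v_1,v_4], [v_2,v_3], [v_2,v_4], [v_3,v_4]
  2-simplices (10): [v_0,v_1,v_2], [v_0,v_1,v_3], [v_0,v_1,v_4], [v_0,v_2,v_3], [v_0,v_2,v_4], [v_0,v_3,v_4], [v_1,v_2,v_3], [v_1,v_2,v_4], [v_1,v_3,v_4], [v_2,v_3,v_4]
  3-simplices (5): [v_0,v_1,v_2,v_3], [v_0,v_1,v_2,v_4], [v_0,v_1,v_3,v_4], [v_0,v_2,v_3,v_4], [v_1,v_2,v_3,v_4]

giving chain groups C_0 ≅ Z^5, C_1 ≅ Z^10, C_2 ≅ Z^10, C_3 ≅ Z^5.

∂_1: C_1 → C_0 is given by ∂[p,q] = [q] − [p]. For instance
  ∂[v_0,v_3] = [v_3] − [v_0].
This gives a 5×10 integer matrix of rank 4; reducing to Smith normal form yields diagonal entries (1,1,1,1).

∂_2: C_2 → C_1 maps a triangle to the signed sum of its edges. For instance
  ∂[v_0,v_1,v_4] = [v_1,v_4] − [v_0,v_4] + [v_0,v_1],
  ∂[v_1,v_3,v_4] = [v_3,v_4] − [v_1,v_4] + [v_1,v_3].
The 10×10 boundary matrix has rank 6 and Smith normal form diag(1,1,1,1,1,1).

The boundary map ∂_3: C_3 → C_2 sends each 3-simplex σ to the alternating sum Σ_i (−1)^i (σ with its i-th vertex removed). For instance
  ∂[v_1,v_2,v_3,v_4] = [v_2,v_3,v_4] − [v_1,v_3,v_4] + [v_1,v_2,v_4] − [v_1,v_2,v_3],
  ∂[v_0,v_1,v_3,v_4] = [v_1,v_3,v_4] − [v_0,v_3,v_4] + [v_0,v_1,v_4] − [v_0,v_1,v_3].
The resulting 10×5 matrix has rank 4, and its Smith normal form has invariant factors (1,1,1,1).

Reading off H_k = ker ∂_k / im ∂_{k+1}:

  H_0: rank C_0 − rank ∂_1 = 5 − 4 = 1, and the invariant factors of ∂_1 are all 1, so H_0 = Z.

(K is a triangulation of the 3-sphere S^3.)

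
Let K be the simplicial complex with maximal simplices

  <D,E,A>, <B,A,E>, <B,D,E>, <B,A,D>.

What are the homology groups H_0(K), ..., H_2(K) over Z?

K has 4 vertices, 6 edges, 4 triangles.
rank ∂_0 = 0, rank ∂_1 = 3 ⇒ b_0 = 4 − 0 − 3 = 1; all invariant factors of ∂_1 are 1 so no torsion. So H_0 = Z.
rank ∂_1 = 3, rank ∂_2 = 3 ⇒ b_1 = 6 − 3 − 3 = 0; all invariant factors of ∂_2 are 1 so no torsion. So H_1 = 0.
rank ∂_2 = 3, rank ∂_3 = 0 ⇒ b_2 = 4 − 3 − 0 = 1. So H_2 = Z.

H_0 = Z,  H_1 = 0,  H_2 = Z.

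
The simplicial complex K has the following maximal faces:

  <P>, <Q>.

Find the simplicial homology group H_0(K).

Take the total order P < Q on the vertex set. Then K (dimension 0) consists of the simplices:

  0-simplices (2): P, Q

giving chain groups C_0 ≅ Z^2.

Computing H_k = (kernel of ∂_k) / (image of ∂_{k+1}):

  H_0: rank C_0 − rank ∂_1 = 2 − 0 = 2, and there is no ∂_1, so H_0 = Z^2.

H_0 = Z^2.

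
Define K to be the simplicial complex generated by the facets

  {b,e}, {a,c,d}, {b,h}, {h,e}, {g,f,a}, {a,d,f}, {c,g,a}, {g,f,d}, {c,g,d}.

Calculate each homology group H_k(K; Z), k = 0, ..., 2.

Order the vertices as a < b < c < d < e < f < g < h. Listing each simplex with vertices in this order, K has dimension 2 with simplices:

  0-simplices (8): a, b, c, d, e, f, g, h
  1-simplices (12): ac, ad, af, ag, be, bh, cd, cg, df, dg, eh, fg
  2-simplices (6): acd, acg, adf, afg, cdg, dfg

giving chain groups C_0 ≅ Z^8, C_1 ≅ Z^12, C_2 ≅ Z^6.

Boundary ∂_1: C_1 → C_0 sends each edge [p,q] (with p < q) to q − p.
This gives a 8×12 integer matrix of rank 6; reducing to Smith normal form yields diagonal entries (1,1,1,1,1,1).

The boundary map ∂_2: C_2 → C_1 acts by ∂[p,q,r] = [q,r] − [p,r] + [p,q]. For instance
  ∂afg = fg − ag + af,
  ∂adf = df − af + ad.
As a 12×6 matrix over Z this has rank 5, with invariant factors (1,1,1,1,1).

Computing H_k = (kernel of ∂_k) / (image of ∂_{k+1}):

  H_0: rank C_0 − rank ∂_1 = 8 − 6 = 2, and the invariant factors of ∂_1 are all 1, so H_0 ≅ Z^2.
  H_1: rank ker ∂_1 − rank ∂_2 = (12 − 6) − 5 = 1, and the invariant factors of ∂_2 are all 1, so H_1 ≅ Z.
  H_2: rank ker ∂_2 − rank ∂_3 = (6 − 5) − 0 = 1, and there is no ∂_3, so H_2 ≅ Z.

As a check, the Euler characteristic is 8 − 12 + 6 = 2, which agrees with 2 − 1 + 1 = 2.

H_0 = Z^2,  H_1 = Z,  H_2 = Z.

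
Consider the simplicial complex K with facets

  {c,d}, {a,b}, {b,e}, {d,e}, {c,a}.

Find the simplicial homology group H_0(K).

Order the vertices as a < b < c < d < e. Listing each simplex with vertices in this order, K has dimension 1 with simplices:

  0-simplices (5): a, b, c, d, e
  1-simplices (5): ab, ac, be, cd, de

giving chain groups C_0 ≅ Z^5, C_1 ≅ Z^5.

The boundary map ∂_1: C_1 → C_0 maps an edge to its endpoints' difference, ∂[p,q] = q − p. For instance
  ∂cd = d − c.
This gives a 5×5 integer matrix of rank 4; reducing to Smith normal form yields diagonal entries (1,1,1,1).

Computing H_k = (kernel of ∂_k) / (image of ∂_{k+1}):

  H_0: rank C_0 − rank ∂_1 = 5 − 4 = 1, and the invariant factors of ∂_1 are all 1, so H_0 = Z.

(K is a triangulation of the circle S^1.)

H_0 ≅ Z.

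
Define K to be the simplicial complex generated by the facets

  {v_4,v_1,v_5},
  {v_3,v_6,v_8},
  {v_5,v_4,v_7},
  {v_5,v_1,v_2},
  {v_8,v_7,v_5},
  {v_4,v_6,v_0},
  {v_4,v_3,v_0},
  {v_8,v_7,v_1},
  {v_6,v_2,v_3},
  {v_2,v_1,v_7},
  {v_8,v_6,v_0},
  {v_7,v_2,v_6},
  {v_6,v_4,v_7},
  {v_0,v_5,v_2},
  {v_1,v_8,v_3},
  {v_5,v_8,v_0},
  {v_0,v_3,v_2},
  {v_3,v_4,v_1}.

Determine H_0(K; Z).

K has 9 vertices, 27 edges, 18 triangles.
rank ∂_0 = 0, rank ∂_1 = 8 ⇒ b_0 = 9 − 0 − 8 = 1; all invariant factors of ∂_1 are 1 so no torsion. So H_0 ≅ Z.

H_0 = Z.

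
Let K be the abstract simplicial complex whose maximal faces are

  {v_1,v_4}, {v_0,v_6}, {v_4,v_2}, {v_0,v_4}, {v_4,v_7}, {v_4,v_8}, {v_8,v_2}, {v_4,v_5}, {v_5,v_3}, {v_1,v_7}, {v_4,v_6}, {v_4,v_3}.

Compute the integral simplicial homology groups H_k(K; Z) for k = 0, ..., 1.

H_0 = Z,  H_1 = Z^4.

We work with the vertex ordering v_0 < v_1 < v_2 < v_3 < v_4 < v_5 < v_6 < v_7 < v_8. The simplices of K, each written with vertices in increasing order, are:

  0-simplices (9): [v_0], [v_1], [v_2], [v_3], [v_4], [v_5], [v_6], [v_7], [v_8]
  1-simplices (12): [v_0,v_4], [v_0,v_6], [v_1,v_4], [v_1,v_7], [v_2,v_4], [v_2,v_8], [v_3,v_4], [v_3,v_5], [v_4,v_5], [v_4,v_6], [v_4,v_7], [v_4,v_8]

giving chain groups C_0 ≅ Z^9, C_1 ≅ Z^12.

The boundary map ∂_1: C_1 → C_0 is given by ∂[p,q] = [q] − [p]. For instance
  ∂[v_4,v_6] = [v_6] − [v_4].
This gives a 9×12 integer matrix of rank 8; reducing to Smith normal form yields diagonal entries (1,1,1,1,1,1,1,1).

Now H_k = ker ∂_k / im ∂_{k+1}, so:

  H_0: rank C_0 − rank ∂_1 = 9 − 8 = 1, and the invariant factors of ∂_1 are all 1, so H_0 ≅ Z.
  H_1: rank ker ∂_1 − rank ∂_2 = (12 − 8) − 0 = 4, and there is no ∂_2, so H_1 ≅ Z^4.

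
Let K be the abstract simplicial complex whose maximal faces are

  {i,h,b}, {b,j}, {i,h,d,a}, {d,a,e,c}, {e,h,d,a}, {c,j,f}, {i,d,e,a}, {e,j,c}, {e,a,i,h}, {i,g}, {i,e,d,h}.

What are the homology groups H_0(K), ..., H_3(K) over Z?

We work with the vertex ordering a < b < c < d < e < f < g < h < i < j. The simplices of K, each written with vertices in increasing order, are:

  0-simplices (10): a, b, c, d, e, f, g, h, i, j
  1-simplices (21): ac, ad, ae, ah, ai, bh, bi, bj, cd, ce, cf, cj, de, dh, di, eh, ei, ej, fj, gi, hi
  2-simplices (16): acd, ace, ade, adh, adi, aeh, aei, ahi, bhi, cde, cej, cfj, deh, dei, dhi, ehi
  3-simplices (6): acde, adeh, adei, adhi, aehi, dehi

Hence C_0 ≅ Z^10, C_1 ≅ Z^21, C_2 ≅ Z^16, C_3 ≅ Z^6.

The boundary map ∂_1: C_1 → C_0 is given by ∂[p,q] = [q] − [p].
The 10×21 boundary matrix has rank 9 and Smith normal form diag(1,1,1,1,1,1,1,1,1).

Boundary ∂_2: C_2 → C_1 sends each 2-simplex [p,q,r] to [q,r] − [p,r] + [p,q]. For instance
  ∂ehi = hi − ei + eh,
  ∂aei = ei − ai + ae.
As a 21×16 matrix over Z this has rank 11, with invariant factors (1,1,1,1,1,1,1,1,1,1,1).

∂_3: C_3 → C_2 sends each 3-simplex σ to the alternating sum Σ_i (−1)^i (σ with its i-th vertex removed). For instance
  ∂acde = cde − ade + ace − acd,
  ∂adhi = dhi − ahi + adi − adh.
This gives a 16×6 integer matrix of rank 5; reducing to Smith normal form yields diagonal entries (1,1,1,1,1).

Computing H_k = (kernel of ∂_k) / (image of ∂_{k+1}):

  H_0: rank C_0 − rank ∂_1 = 10 − 9 = 1, and the invariant factors of ∂_1 are all 1, so H_0 ≅ Z.
  H_1: rank ker ∂_1 − rank ∂_2 = (21 − 9) − 11 = 1, and the invariant factors of ∂_2 are all 1, so H_1 ≅ Z.
  H_2: rank ker ∂_2 − rank ∂_3 = (16 − 11) − 5 = 0, and the invariant factors of ∂_3 are all 1, so H_2 ≅ 0.
  H_3: rank ker ∂_3 − rank ∂_4 = (6 − 5) − 0 = 1, and there is no ∂_4, so H_3 ≅ Z.

As a check, the Euler characteristic is 10 − 21 + 16 − 6 = -1, which agrees with 1 − 1 + 0 − 1 = -1.

H_0 = Z,  H_1 = Z,  H_2 = 0,  H_3 = Z.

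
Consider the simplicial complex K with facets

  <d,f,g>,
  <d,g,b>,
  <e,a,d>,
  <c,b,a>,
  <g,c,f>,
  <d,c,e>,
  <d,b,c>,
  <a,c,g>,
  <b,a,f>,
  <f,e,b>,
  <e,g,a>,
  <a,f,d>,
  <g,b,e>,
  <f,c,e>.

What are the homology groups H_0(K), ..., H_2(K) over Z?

H_0 ≅ Z,  H_1 ≅ Z^2,  H_2 ≅ Z.

Fix the vertex order a < b < c < d < e < f < g and write every simplex with vertices in increasing order. Then dim K = 2 and the simplices of K are:

  0-simplices (7): a, b, c, d, e, f, g
  1-simplices (21): ab, ac, ad, ae, af, ag, bc, bd, be, bf, bg, cd, ce, cf, cg, de, df, dg, ef, eg, fg
  2-simplices (14): abc, abf, acg, ade, adf, aeg, bcd, bdg, bef, beg, cde, cef, cfg, dfg

Hence C_0 ≅ Z^7, C_1 ≅ Z^21, C_2 ≅ Z^14.

Boundary ∂_1: C_1 → C_0 is given by ∂[p,q] = [q] − [p]. For instance
  ∂ce = e − c.
This gives a 7×21 integer matrix of rank 6; reducing to Smith normal form yields diagonal entries (1,1,1,1,1,1).

The boundary map ∂_2: C_2 → C_1 maps a triangle to the signed sum of its edges. For instance
  ∂abc = bc − ac + ab,
  ∂dfg = fg − dg + df.
The 21×14 boundary matrix has rank 13 and Smith normal form diag(1,1,1,1,1,1,1,1,1,1,1,1,1).

Reading off H_k = ker ∂_k / im ∂_{k+1}:

  H_0: rank C_0 − rank ∂_1 = 7 − 6 = 1, and the invariant factors of ∂_1 are all 1, so H_0 ≅ Z.
  H_1: rank ker ∂_1 − rank ∂_2 = (21 − 6) − 13 = 2, and the invariant factors of ∂_2 are all 1, so H_1 ≅ Z^2.
  H_2: rank ker ∂_2 − rank ∂_3 = (14 − 13) − 0 = 1, and there is no ∂_3, so H_2 ≅ Z.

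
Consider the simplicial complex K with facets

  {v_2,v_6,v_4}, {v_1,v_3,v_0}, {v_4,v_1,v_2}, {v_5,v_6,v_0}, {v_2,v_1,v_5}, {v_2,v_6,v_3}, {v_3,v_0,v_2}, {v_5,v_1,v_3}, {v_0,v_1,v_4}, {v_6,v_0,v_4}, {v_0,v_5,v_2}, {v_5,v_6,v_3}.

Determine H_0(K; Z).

We work with the vertex ordering v_0 < v_1 < v_2 < v_3 < v_4 < v_5 < v_6. The simplices of K, each written with vertices in increasing order, are:

  0-simplices (7): [v_0], [v_1], [v_2], [v_3], [v_4], [v_5], [v_6]
  1-simplices (18): (18 of them)
  2-simplices (12): (12 of them)

giving chain groups C_0 ≅ Z^7, C_1 ≅ Z^18, C_2 ≅ Z^12.

The boundary map ∂_1: C_1 → C_0 maps an edge to its endpoints' difference, ∂[p,q] = q − p.
The 7×18 boundary matrix has rank 6 and Smith normal form diag(1,1,1,1,1,1).

∂_2: C_2 → C_1 sends each 2-simplex [p,q,r] to [q,r] − [p,r] + [p,q]. For instance
  ∂[v_0,v_4,v_6] = [v_4,v_6] − [v_0,v_6] + [v_0,v_4],
  ∂[v_1,v_2,v_4] = [v_2,v_4] − [v_1,v_4] + [v_1,v_2].
As a 18×12 matrix over Z this has rank 12, with invariant factors (1,1,1,1,1,1,1,1,1,1,1,2).

Reading off H_k = ker ∂_k / im ∂_{k+1}:

  H_0: rank C_0 − rank ∂_1 = 7 − 6 = 1, and the invariant factors of ∂_1 are all 1, so H_0 = Z.

(K is a triangulation of the real projective plane RP^2.)

H_0 ≅ Z.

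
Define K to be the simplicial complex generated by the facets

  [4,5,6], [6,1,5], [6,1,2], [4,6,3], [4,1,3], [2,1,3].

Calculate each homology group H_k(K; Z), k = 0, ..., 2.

H_0 = Z,  H_1 = Z,  H_2 = 0.

K has 6 vertices, 12 edges, 6 triangles.
rank ∂_0 = 0, rank ∂_1 = 5 ⇒ b_0 = 6 − 0 − 5 = 1; all invariant factors of ∂_1 are 1 so no torsion. So H_0 = Z.
rank ∂_1 = 5, rank ∂_2 = 6 ⇒ b_1 = 12 − 5 − 6 = 1; all invariant factors of ∂_2 are 1 so no torsion. So H_1 = Z.
rank ∂_2 = 6, rank ∂_3 = 0 ⇒ b_2 = 6 − 6 − 0 = 0. So H_2 = 0.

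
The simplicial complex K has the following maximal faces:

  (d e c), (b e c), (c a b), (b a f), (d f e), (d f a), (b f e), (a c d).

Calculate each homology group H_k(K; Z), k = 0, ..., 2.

H_0 ≅ Z,  H_1 = 0,  H_2 ≅ Z.

Take the total order a < b < c < d < e < f on the vertex set. Then K (dimension 2) consists of the simplices:

  0-simplices (6): a, b, c, d, e, f
  1-simplices (12): ab, ac, ad, af, bc, be, bf, cd, ce, de, df, ef
  2-simplices (8): abc, abf, acd, adf, bce, bef, cde, def

so the chain groups are C_0 ≅ Z^6, C_1 ≅ Z^12, C_2 ≅ Z^8.

The boundary map ∂_1: C_1 → C_0 sends each edge [p,q] (with p < q) to q − p. For instance
  ∂ad = d − a.
The resulting 6×12 matrix has rank 5, and its Smith normal form has invariant factors (1,1,1,1,1).

Boundary ∂_2: C_2 → C_1 acts by ∂[p,q,r] = [q,r] − [p,r] + [p,q]. For instance
  ∂abf = bf − af + ab,
  ∂adf = df − af + ad.
The resulting 12×8 matrix has rank 7, and its Smith normal form has invariant factors (1,1,1,1,1,1,1).

From H_k ≅ ker(∂_k) / im(∂_{k+1}) we obtain:

  H_0: rank C_0 − rank ∂_1 = 6 − 5 = 1, and the invariant factors of ∂_1 are all 1, so H_0 ≅ Z.
  H_1: rank ker ∂_1 − rank ∂_2 = (12 − 5) − 7 = 0, and the invariant factors of ∂_2 are all 1, so H_1 ≅ 0.
  H_2: rank ker ∂_2 − rank ∂_3 = (8 − 7) − 0 = 1, and there is no ∂_3, so H_2 ≅ Z.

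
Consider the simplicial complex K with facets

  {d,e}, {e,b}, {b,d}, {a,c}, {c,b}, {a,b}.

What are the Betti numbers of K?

Take the total order a < b < c < d < e on the vertex set. Then K (dimension 1) consists of the simplices:

  0-simplices (5): a, b, c, d, e
  1-simplices (6): ab, ac, bc, bd, be, de

giving chain groups C_0 ≅ Z^5, C_1 ≅ Z^6.

The boundary map ∂_1: C_1 → C_0 is given by ∂[p,q] = [q] − [p]. For instance
  ∂ab = b − a.
The resulting 5×6 matrix has rank 4, and its Smith normal form has invariant factors (1,1,1,1).

Now H_k = ker ∂_k / im ∂_{k+1}, so:

  H_0: rank C_0 − rank ∂_1 = 5 − 4 = 1, and the invariant factors of ∂_1 are all 1, so H_0 = Z.
  H_1: rank ker ∂_1 − rank ∂_2 = (6 − 4) − 0 = 2, and there is no ∂_2, so H_1 = Z^2.

(K is a triangulation of a wedge of 2 circles.)

Hence the Betti numbers are b_0 = 1, b_1 = 2.

b_0 = 1, b_1 = 2.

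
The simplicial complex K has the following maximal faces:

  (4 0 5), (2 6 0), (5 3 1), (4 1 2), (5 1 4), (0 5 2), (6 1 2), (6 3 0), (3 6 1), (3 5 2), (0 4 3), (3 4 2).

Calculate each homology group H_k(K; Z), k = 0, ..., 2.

H_0 ≅ Z,  H_1 ≅ Z/2,  H_2 = 0.

Order the vertices as 0 < 1 < 2 < 3 < 4 < 5 < 6. Listing each simplex with vertices in this order, K has dimension 2 with simplices:

  0-simplices (7): [0], [1], [2], [3], [4], [5], [6]
  1-simplices (18): [0,2], [0,3], [0,4], [0,5], [0,6], [1,2], [1,3], [1,4], [1,5], [1,6], [2,3], [2,4], [2,5], [2,6], [3,4], [3,5], [3,6], [4,5]
  2-simplices (12): [0,2,5], [0,2,6], [0,3,4], [0,3,6], [0,4,5], [1,2,4], [1,2,6], [1,3,5], [1,3,6], [1,4,5], [2,3,4], [2,3,5]

Hence C_0 ≅ Z^7, C_1 ≅ Z^18, C_2 ≅ Z^12.

Boundary ∂_1: C_1 → C_0 sends each edge [p,q] (with p < q) to q − p.
The 7×18 boundary matrix has rank 6 and Smith normal form diag(1,1,1,1,1,1).

Boundary ∂_2: C_2 → C_1 maps a triangle to the signed sum of its edges. For instance
  ∂[2,3,4] = [3,4] − [2,4] + [2,3],
  ∂[1,2,6] = [2,6] − [1,6] + [1,2].
The resulting 18×12 matrix has rank 12, and its Smith normal form has invariant factors (1,1,1,1,1,1,1,1,1,1,1,2).

Computing H_k = (kernel of ∂_k) / (image of ∂_{k+1}):

  H_0: rank C_0 − rank ∂_1 = 7 − 6 = 1, and the invariant factors of ∂_1 are all 1, so H_0 ≅ Z.
  H_1: rank ker ∂_1 − rank ∂_2 = (18 − 6) − 12 = 0, and ∂_2 has invariant factor 2 > 1, so H_1 ≅ Z/2.
  H_2: rank ker ∂_2 − rank ∂_3 = (12 − 12) − 0 = 0, and there is no ∂_3, so H_2 ≅ 0.

As a check, the Euler characteristic is 7 − 18 + 12 = 1, which agrees with 1 − 0 + 0 = 1.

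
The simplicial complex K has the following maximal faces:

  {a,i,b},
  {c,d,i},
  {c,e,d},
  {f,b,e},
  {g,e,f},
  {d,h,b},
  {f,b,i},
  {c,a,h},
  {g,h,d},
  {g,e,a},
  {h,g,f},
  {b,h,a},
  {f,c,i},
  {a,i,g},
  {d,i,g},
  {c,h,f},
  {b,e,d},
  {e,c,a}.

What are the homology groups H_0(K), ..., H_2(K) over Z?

H_0 ≅ Z,  H_1 ≅ Z^2,  H_2 ≅ Z.

We work with the vertex ordering a < b < c < d < e < f < g < h < i. The simplices of K, each written with vertices in increasing order, are:

  0-simplices (9): a, b, c, d, e, f, g, h, i
  1-simplices (27): ab, ac, ae, ag, ah, ai, bd, be, bf, bh, bi, cd, ce, cf, ch, ci, de, dg, dh, di, ef, eg, fg, fh, fi, gh, gi
  2-simplices (18): abh, abi, ace, ach, aeg, agi, bde, bdh, bef, bfi, cde, cdi, cfh, cfi, dgh, dgi, efg, fgh

giving chain groups C_0 ≅ Z^9, C_1 ≅ Z^27, C_2 ≅ Z^18.

Boundary ∂_1: C_1 → C_0 is given by ∂[p,q] = [q] − [p].
The 9×27 boundary matrix has rank 8 and Smith normal form diag(1,1,1,1,1,1,1,1).

The boundary map ∂_2: C_2 → C_1 maps a triangle to the signed sum of its edges. For instance
  ∂abi = bi − ai + ab,
  ∂cdi = di − ci + cd.
The resulting 27×18 matrix has rank 17, and its Smith normal form has invariant factors (1,1,1,1,1,1,1,1,1,1,1,1,1,1,1,1,1).

Reading off H_k = ker ∂_k / im ∂_{k+1}:

  H_0: rank C_0 − rank ∂_1 = 9 − 8 = 1, and the invariant factors of ∂_1 are all 1, so H_0 = Z.
  H_1: rank ker ∂_1 − rank ∂_2 = (27 − 8) − 17 = 2, and the invariant factors of ∂_2 are all 1, so H_1 = Z^2.
  H_2: rank ker ∂_2 − rank ∂_3 = (18 − 17) − 0 = 1, and there is no ∂_3, so H_2 = Z.

As a check, the Euler characteristic is 9 − 27 + 18 = 0, which agrees with 1 − 2 + 1 = 0.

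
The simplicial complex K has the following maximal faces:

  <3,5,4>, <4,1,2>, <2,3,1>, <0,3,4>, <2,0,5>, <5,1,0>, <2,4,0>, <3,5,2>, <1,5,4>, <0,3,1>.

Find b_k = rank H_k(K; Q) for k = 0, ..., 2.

Fix the vertex order 0 < 1 < 2 < 3 < 4 < 5 and write every simplex with vertices in increasing order. Then dim K = 2 and the simplices of K are:

  0-simplices (6): [0], [1], [2], [3], [4], [5]
  1-simplices (15): [0,1], [0,2], [0,3], [0,4], [0,5], [1,2], [1,3], [1,4], [1,5], [2,3], [2,4], [2,5], [3,4], [3,5], [4,5]
  2-simplices (10): [0,1,3], [0,1,5], [0,2,4], [0,2,5], [0,3,4], [1,2,3], [1,2,4], [1,4,5], [2,3,5], [3,4,5]

Hence C_0 ≅ Z^6, C_1 ≅ Z^15, C_2 ≅ Z^10.

The boundary map ∂_1: C_1 → C_0 is given by ∂[p,q] = [q] − [p]. For instance
  ∂[3,4] = [4] − [3].
The resulting 6×15 matrix has rank 5, and its Smith normal form has invariant factors (1,1,1,1,1).

∂_2: C_2 → C_1 acts by ∂[p,q,r] = [q,r] − [p,r] + [p,q]. For instance
  ∂[3,4,5] = [4,5] − [3,5] + [3,4],
  ∂[1,2,3] = [2,3] − [1,3] + [1,2].
The 15×10 boundary matrix has rank 10 and Smith normal form diag(1,1,1,1,1,1,1,1,1,2).

Computing H_k = (kernel of ∂_k) / (image of ∂_{k+1}):

  H_0: rank C_0 − rank ∂_1 = 6 − 5 = 1, and the invariant factors of ∂_1 are all 1, so H_0 = Z.
  H_1: rank ker ∂_1 − rank ∂_2 = (15 − 5) − 10 = 0, and ∂_2 has invariant factor 2 > 1, so H_1 = Z/2.
  H_2: rank ker ∂_2 − rank ∂_3 = (10 − 10) − 0 = 0, and there is no ∂_3, so H_2 = 0.

Hence the Betti numbers are b_0 = 1, b_1 = 0, b_2 = 0.

b_0 = 1, b_1 = 0, b_2 = 0.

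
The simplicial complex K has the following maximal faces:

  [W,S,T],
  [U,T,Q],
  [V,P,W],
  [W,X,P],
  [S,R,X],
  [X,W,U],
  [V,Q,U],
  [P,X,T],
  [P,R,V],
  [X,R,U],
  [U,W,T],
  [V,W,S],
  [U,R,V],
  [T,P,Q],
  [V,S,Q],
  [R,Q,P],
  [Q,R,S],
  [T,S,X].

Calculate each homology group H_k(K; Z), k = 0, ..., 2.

Fix the vertex order P < Q < R < S < T < U < V < W < X and write every simplex with vertices in increasing order. Then dim K = 2 and the simplices of K are:

  0-simplices (9): P, Q, R, S, T, U, V, W, X
  1-simplices (27): PQ, PR, PT, PV, PW, PX, QR, QS, QT, QU, QV, RS, RU, RV, RX, ST, SV, SW, SX, TU, TW, TX, UV, UW, UX, VW, WX
  2-simplices (18): PQR, PQT, PRV, PTX, PVW, PWX, QRS, QSV, QTU, QUV, RSX, RUV, RUX, STW, STX, SVW, TUW, UWX

giving chain groups C_0 ≅ Z^9, C_1 ≅ Z^27, C_2 ≅ Z^18.

∂_1: C_1 → C_0 is given by ∂[p,q] = [q] − [p].
The 9×27 boundary matrix has rank 8 and Smith normal form diag(1,1,1,1,1,1,1,1).

Boundary ∂_2: C_2 → C_1 maps a triangle to the signed sum of its edges. For instance
  ∂TUW = UW − TW + TU,
  ∂RUV = UV − RV + RU.
This gives a 27×18 integer matrix of rank 18; reducing to Smith normal form yields diagonal entries (1,1,1,1,1,1,1,1,1,1,1,1,1,1,1,1,1,2).

From H_k ≅ ker(∂_k) / im(∂_{k+1}) we obtain:

  H_0: rank C_0 − rank ∂_1 = 9 − 8 = 1, and the invariant factors of ∂_1 are all 1, so H_0 = Z.
  H_1: rank ker ∂_1 − rank ∂_2 = (27 − 8) − 18 = 1, and ∂_2 has invariant factor 2 > 1, so H_1 = Z ⊕ Z/2.
  H_2: rank ker ∂_2 − rank ∂_3 = (18 − 18) − 0 = 0, and there is no ∂_3, so H_2 = 0.

H_0 ≅ Z,  H_1 ≅ Z ⊕ Z/2,  H_2 = 0.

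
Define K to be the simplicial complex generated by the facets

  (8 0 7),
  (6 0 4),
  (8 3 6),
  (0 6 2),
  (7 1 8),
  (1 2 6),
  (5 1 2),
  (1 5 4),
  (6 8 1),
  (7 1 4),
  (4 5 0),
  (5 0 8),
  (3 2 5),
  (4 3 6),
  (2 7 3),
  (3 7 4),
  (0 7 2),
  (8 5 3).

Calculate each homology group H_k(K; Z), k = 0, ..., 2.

Order the vertices as 0 < 1 < 2 < 3 < 4 < 5 < 6 < 7 < 8. Listing each simplex with vertices in this order, K has dimension 2 with simplices:

  0-simplices (9): [0], [1], [2], [3], [4], [5], [6], [7], [8]
  1-simplices (27): (27 of them)
  2-simplices (18): [0,2,6], [0,2,7], [0,4,5], [0,4,6], [0,5,8], [0,7,8], [1,2,5], [1,2,6], [1,4,5], [1,4,7], [1,6,8], [1,7,8], [2,3,5], [2,3,7], [3,4,6], [3,4,7], [3,5,8], [3,6,8]

giving chain groups C_0 ≅ Z^9, C_1 ≅ Z^27, C_2 ≅ Z^18.

The boundary map ∂_1: C_1 → C_0 is given by ∂[p,q] = [q] − [p]. For instance
  ∂[0,4] = [4] − [0].
This gives a 9×27 integer matrix of rank 8; reducing to Smith normal form yields diagonal entries (1,1,1,1,1,1,1,1).

∂_2: C_2 → C_1 sends each 2-simplex [p,q,r] to [q,r] − [p,r] + [p,q]. For instance
  ∂[0,4,5] = [4,5] − [0,5] + [0,4],
  ∂[1,4,7] = [4,7] − [1,7] + [1,4].
As a 27×18 matrix over Z this has rank 17, with invariant factors (1,1,1,1,1,1,1,1,1,1,1,1,1,1,1,1,1).

Computing H_k = (kernel of ∂_k) / (image of ∂_{k+1}):

  H_0: rank C_0 − rank ∂_1 = 9 − 8 = 1, and the invariant factors of ∂_1 are all 1, so H_0 = Z.
  H_1: rank ker ∂_1 − rank ∂_2 = (27 − 8) − 17 = 2, and the invariant factors of ∂_2 are all 1, so H_1 = Z^2.
  H_2: rank ker ∂_2 − rank ∂_3 = (18 − 17) − 0 = 1, and there is no ∂_3, so H_2 = Z.

As a check, the Euler characteristic is 9 − 27 + 18 = 0, which agrees with 1 − 2 + 1 = 0.
(K is a triangulation of the torus T^2.)

H_0 = Z,  H_1 = Z^2,  H_2 = Z.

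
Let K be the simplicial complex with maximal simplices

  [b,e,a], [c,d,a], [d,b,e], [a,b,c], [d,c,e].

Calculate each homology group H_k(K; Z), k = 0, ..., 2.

We work with the vertex ordering a < b < c < d < e. The simplices of K, each written with vertices in increasing order, are:

  0-simplices (5): a, b, c, d, e
  1-simplices (10): ab, ac, ad, ae, bc, bd, be, cd, ce, de
  2-simplices (5): abc, abe, acd, bde, cde

Hence C_0 ≅ Z^5, C_1 ≅ Z^10, C_2 ≅ Z^5.

The boundary map ∂_1: C_1 → C_0 sends each edge [p,q] (with p < q) to q − p. For instance
  ∂cd = d − c.
The 5×10 boundary matrix has rank 4 and Smith normal form diag(1,1,1,1).

Boundary ∂_2: C_2 → C_1 sends each 2-simplex [p,q,r] to [q,r] − [p,r] + [p,q]. For instance
  ∂abe = be − ae + ab,
  ∂acd = cd − ad + ac.
This gives a 10×5 integer matrix of rank 5; reducing to Smith normal form yields diagonal entries (1,1,1,1,1).

From H_k ≅ ker(∂_k) / im(∂_{k+1}) we obtain:

  H_0: rank C_0 − rank ∂_1 = 5 − 4 = 1, and the invariant factors of ∂_1 are all 1, so H_0 = Z.
  H_1: rank ker ∂_1 − rank ∂_2 = (10 − 4) − 5 = 1, and the invariant factors of ∂_2 are all 1, so H_1 = Z.
  H_2: rank ker ∂_2 − rank ∂_3 = (5 − 5) − 0 = 0, and there is no ∂_3, so H_2 = 0.

H_0 ≅ Z,  H_1 ≅ Z,  H_2 = 0.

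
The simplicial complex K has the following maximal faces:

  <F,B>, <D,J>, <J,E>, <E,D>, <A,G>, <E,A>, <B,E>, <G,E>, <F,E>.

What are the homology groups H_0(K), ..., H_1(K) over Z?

H_0 ≅ Z,  H_1 ≅ Z^3.

We work with the vertex ordering A < B < D < E < F < G < J. The simplices of K, each written with vertices in increasing order, are:

  0-simplices (7): A, B, D, E, F, G, J
  1-simplices (9): AE, AG, BE, BF, DE, DJ, EF, EG, EJ

so the chain groups are C_0 ≅ Z^7, C_1 ≅ Z^9.

∂_1: C_1 → C_0 maps an edge to its endpoints' difference, ∂[p,q] = q − p. For instance
  ∂EJ = J − E.
As a 7×9 matrix over Z this has rank 6, with invariant factors (1,1,1,1,1,1).

Now H_k = ker ∂_k / im ∂_{k+1}, so:

  H_0: rank C_0 − rank ∂_1 = 7 − 6 = 1, and the invariant factors of ∂_1 are all 1, so H_0 ≅ Z.
  H_1: rank ker ∂_1 − rank ∂_2 = (9 − 6) − 0 = 3, and there is no ∂_2, so H_1 ≅ Z^3.

(K is a triangulation of a wedge of 3 circles.)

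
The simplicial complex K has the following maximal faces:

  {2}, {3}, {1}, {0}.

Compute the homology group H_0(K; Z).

Fix the vertex order 0 < 1 < 2 < 3 and write every simplex with vertices in increasing order. Then dim K = 0 and the simplices of K are:

  0-simplices (4): [0], [1], [2], [3]

giving chain groups C_0 ≅ Z^4.

Now H_k = ker ∂_k / im ∂_{k+1}, so:

  H_0: rank C_0 − rank ∂_1 = 4 − 0 = 4, and there is no ∂_1, so H_0 = Z^4.

H_0 ≅ Z^4.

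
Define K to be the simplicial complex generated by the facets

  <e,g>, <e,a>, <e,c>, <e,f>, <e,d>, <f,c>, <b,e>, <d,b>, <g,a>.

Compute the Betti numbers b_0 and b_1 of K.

We work with the vertex ordering a < b < c < d < e < f < g. The simplices of K, each written with vertices in increasing order, are:

  0-simplices (7): a, b, c, d, e, f, g
  1-simplices (9): ae, ag, bd, be, ce, cf, de, ef, eg

giving chain groups C_0 ≅ Z^7, C_1 ≅ Z^9.

∂_1: C_1 → C_0 is given by ∂[p,q] = [q] − [p]. For instance
  ∂bd = d − b.
This gives a 7×9 integer matrix of rank 6; reducing to Smith normal form yields diagonal entries (1,1,1,1,1,1).

From H_k ≅ ker(∂_k) / im(∂_{k+1}) we obtain:

  H_0: rank C_0 − rank ∂_1 = 7 − 6 = 1, and the invariant factors of ∂_1 are all 1, so H_0 = Z.
  H_1: rank ker ∂_1 − rank ∂_2 = (9 − 6) − 0 = 3, and there is no ∂_2, so H_1 = Z^3.

Hence the Betti numbers are b_0 = 1, b_1 = 3.

b_0 = 1, b_1 = 3.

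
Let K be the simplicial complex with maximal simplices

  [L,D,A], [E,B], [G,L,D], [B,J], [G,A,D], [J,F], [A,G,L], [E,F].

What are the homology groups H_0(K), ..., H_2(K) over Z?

Order the vertices as A < B < D < E < F < G < J < L. Listing each simplex with vertices in this order, K has dimension 2 with simplices:

  0-simplices (8): A, B, D, E, F, G, J, L
  1-simplices (10): AD, AG, AL, BE, BJ, DG, DL, EF, FJ, GL
  2-simplices (4): ADG, ADL, AGL, DGL

giving chain groups C_0 ≅ Z^8, C_1 ≅ Z^10, C_2 ≅ Z^4.

∂_1: C_1 → C_0 is given by ∂[p,q] = [q] − [p]. For instance
  ∂DG = G − D.
As a 8×10 matrix over Z this has rank 6, with invariant factors (1,1,1,1,1,1).

∂_2: C_2 → C_1 maps a triangle to the signed sum of its edges. For instance
  ∂ADG = DG − AG + AD,
  ∂AGL = GL − AL + AG.
This gives a 10×4 integer matrix of rank 3; reducing to Smith normal form yields diagonal entries (1,1,1).

From H_k ≅ ker(∂_k) / im(∂_{k+1}) we obtain:

  H_0: rank C_0 − rank ∂_1 = 8 − 6 = 2, and the invariant factors of ∂_1 are all 1, so H_0 = Z^2.
  H_1: rank ker ∂_1 − rank ∂_2 = (10 − 6) − 3 = 1, and the invariant factors of ∂_2 are all 1, so H_1 = Z.
  H_2: rank ker ∂_2 − rank ∂_3 = (4 − 3) − 0 = 1, and there is no ∂_3, so H_2 = Z.

As a check, the Euler characteristic is 8 − 10 + 4 = 2, which agrees with 2 − 1 + 1 = 2.

H_0 = Z^2,  H_1 = Z,  H_2 = Z.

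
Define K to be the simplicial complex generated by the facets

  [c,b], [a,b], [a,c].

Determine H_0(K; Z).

K has 3 vertices, 3 edges.
rank ∂_0 = 0, rank ∂_1 = 2 ⇒ b_0 = 3 − 0 − 2 = 1; all invariant factors of ∂_1 are 1 so no torsion. So H_0 ≅ Z.

H_0 = Z.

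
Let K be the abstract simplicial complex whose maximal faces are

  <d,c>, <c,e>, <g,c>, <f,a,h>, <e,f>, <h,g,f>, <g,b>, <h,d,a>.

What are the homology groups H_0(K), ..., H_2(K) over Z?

H_0 = Z,  H_1 = Z^2,  H_2 = 0.

We work with the vertex ordering a < b < c < d < e < f < g < h. The simplices of K, each written with vertices in increasing order, are:

  0-simplices (8): a, b, c, d, e, f, g, h
  1-simplices (12): ad, af, ah, bg, cd, ce, cg, dh, ef, fg, fh, gh
  2-simplices (3): adh, afh, fgh

so the chain groups are C_0 ≅ Z^8, C_1 ≅ Z^12, C_2 ≅ Z^3.

∂_1: C_1 → C_0 is given by ∂[p,q] = [q] − [p].
This gives a 8×12 integer matrix of rank 7; reducing to Smith normal form yields diagonal entries (1,1,1,1,1,1,1).

The boundary map ∂_2: C_2 → C_1 acts by ∂[p,q,r] = [q,r] − [p,r] + [p,q]. For instance
  ∂afh = fh − ah + af,
  ∂fgh = gh − fh + fg.
The resulting 12×3 matrix has rank 3, and its Smith normal form has invariant factors (1,1,1).

Now H_k = ker ∂_k / im ∂_{k+1}, so:

  H_0: rank C_0 − rank ∂_1 = 8 − 7 = 1, and the invariant factors of ∂_1 are all 1, so H_0 = Z.
  H_1: rank ker ∂_1 − rank ∂_2 = (12 − 7) − 3 = 2, and the invariant factors of ∂_2 are all 1, so H_1 = Z^2.
  H_2: rank ker ∂_2 − rank ∂_3 = (3 − 3) − 0 = 0, and there is no ∂_3, so H_2 = 0.

As a check, the Euler characteristic is 8 − 12 + 3 = -1, which agrees with 1 − 2 + 0 = -1.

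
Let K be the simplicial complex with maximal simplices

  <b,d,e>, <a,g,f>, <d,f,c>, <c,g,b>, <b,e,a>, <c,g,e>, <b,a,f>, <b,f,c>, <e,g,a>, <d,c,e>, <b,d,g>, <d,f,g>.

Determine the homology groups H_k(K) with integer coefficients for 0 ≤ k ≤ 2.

H_0 ≅ Z,  H_1 ≅ Z/2Z,  H_2 = 0.

We work with the vertex ordering a < b < c < d < e < f < g. The simplices of K, each written with vertices in increasing order, are:

  0-simplices (7): a, b, c, d, e, f, g
  1-simplices (18): ab, ae, af, ag, bc, bd, be, bf, bg, cd, ce, cf, cg, de, df, dg, eg, fg
  2-simplices (12): abe, abf, aeg, afg, bcf, bcg, bde, bdg, cde, cdf, ceg, dfg

Hence C_0 ≅ Z^7, C_1 ≅ Z^18, C_2 ≅ Z^12.

Boundary ∂_1: C_1 → C_0 sends each edge [p,q] (with p < q) to q − p.
As a 7×18 matrix over Z this has rank 6, with invariant factors (1,1,1,1,1,1).

∂_2: C_2 → C_1 maps a triangle to the signed sum of its edges. For instance
  ∂bde = de − be + bd,
  ∂bdg = dg − bg + bd.
The resulting 18×12 matrix has rank 12, and its Smith normal form has invariant factors (1,1,1,1,1,1,1,1,1,1,1,2).

From H_k ≅ ker(∂_k) / im(∂_{k+1}) we obtain:

  H_0: rank C_0 − rank ∂_1 = 7 − 6 = 1, and the invariant factors of ∂_1 are all 1, so H_0 = Z.
  H_1: rank ker ∂_1 − rank ∂_2 = (18 − 6) − 12 = 0, and ∂_2 has invariant factor 2 > 1, so H_1 = Z/2Z.
  H_2: rank ker ∂_2 − rank ∂_3 = (12 − 12) − 0 = 0, and there is no ∂_3, so H_2 = 0.

As a check, the Euler characteristic is 7 − 18 + 12 = 1, which agrees with 1 − 0 + 0 = 1.
(K is a triangulation of the real projective plane RP^2.)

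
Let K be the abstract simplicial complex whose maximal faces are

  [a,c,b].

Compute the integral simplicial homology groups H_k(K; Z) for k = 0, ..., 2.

H_0 ≅ Z,  H_1 = 0,  H_2 = 0.

Take the total order a < b < c on the vertex set. Then K (dimension 2) consists of the simplices:

  0-simplices (3): a, b, c
  1-simplices (3): ab, ac, bc
  2-simplices (1): abc

Hence C_0 ≅ Z^3, C_1 ≅ Z^3, C_2 ≅ Z^1.

The boundary map ∂_1: C_1 → C_0 sends each edge [p,q] (with p < q) to q − p. For instance
  ∂bc = c − b.
As a 3×3 matrix over Z this has rank 2, with invariant factors (1,1).

∂_2: C_2 → C_1 sends each 2-simplex [p,q,r] to [q,r] − [p,r] + [p,q]. For instance
  ∂abc = bc − ac + ab.
As a 3×1 matrix over Z this has rank 1, with invariant factors (1).

Reading off H_k = ker ∂_k / im ∂_{k+1}:

  H_0: rank C_0 − rank ∂_1 = 3 − 2 = 1, and the invariant factors of ∂_1 are all 1, so H_0 = Z.
  H_1: rank ker ∂_1 − rank ∂_2 = (3 − 2) − 1 = 0, and the invariant factors of ∂_2 are all 1, so H_1 = 0.
  H_2: rank ker ∂_2 − rank ∂_3 = (1 − 1) − 0 = 0, and there is no ∂_3, so H_2 = 0.

As a check, the Euler characteristic is 3 − 3 + 1 = 1, which agrees with 1 − 0 + 0 = 1.
(K is a triangulation of the 2-simplex.)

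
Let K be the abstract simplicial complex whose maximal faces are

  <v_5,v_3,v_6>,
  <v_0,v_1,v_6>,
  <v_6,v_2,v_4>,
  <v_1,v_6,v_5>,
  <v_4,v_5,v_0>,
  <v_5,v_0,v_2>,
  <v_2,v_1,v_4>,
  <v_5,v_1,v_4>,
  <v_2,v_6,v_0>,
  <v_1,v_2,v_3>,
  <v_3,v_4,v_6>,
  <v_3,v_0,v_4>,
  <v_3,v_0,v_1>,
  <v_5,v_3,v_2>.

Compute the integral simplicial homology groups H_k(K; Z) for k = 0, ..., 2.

H_0 ≅ Z,  H_1 ≅ Z^2,  H_2 ≅ Z.

Fix the vertex order v_0 < v_1 < v_2 < v_3 < v_4 < v_5 < v_6 and write every simplex with vertices in increasing order. Then dim K = 2 and the simplices of K are:

  0-simplices (7): [v_0], [v_1], [v_2], [v_3], [v_4], [v_5], [v_6]
  1-simplices (21): (21 of them)
  2-simplices (14): (14 of them)

giving chain groups C_0 ≅ Z^7, C_1 ≅ Z^21, C_2 ≅ Z^14.

∂_1: C_1 → C_0 maps an edge to its endpoints' difference, ∂[p,q] = q − p. For instance
  ∂[v_0,v_1] = [v_1] − [v_0].
This gives a 7×21 integer matrix of rank 6; reducing to Smith normal form yields diagonal entries (1,1,1,1,1,1).

Boundary ∂_2: C_2 → C_1 sends each 2-simplex [p,q,r] to [q,r] − [p,r] + [p,q]. For instance
  ∂[v_0,v_1,v_6] = [v_1,v_6] − [v_0,v_6] + [v_0,v_1],
  ∂[v_0,v_1,v_3] = [v_1,v_3] − [v_0,v_3] + [v_0,v_1].
As a 21×14 matrix over Z this has rank 13, with invariant factors (1,1,1,1,1,1,1,1,1,1,1,1,1).

Reading off H_k = ker ∂_k / im ∂_{k+1}:

  H_0: rank C_0 − rank ∂_1 = 7 − 6 = 1, and the invariant factors of ∂_1 are all 1, so H_0 ≅ Z.
  H_1: rank ker ∂_1 − rank ∂_2 = (21 − 6) − 13 = 2, and the invariant factors of ∂_2 are all 1, so H_1 ≅ Z^2.
  H_2: rank ker ∂_2 − rank ∂_3 = (14 − 13) − 0 = 1, and there is no ∂_3, so H_2 ≅ Z.

(K is a triangulation of the torus T^2.)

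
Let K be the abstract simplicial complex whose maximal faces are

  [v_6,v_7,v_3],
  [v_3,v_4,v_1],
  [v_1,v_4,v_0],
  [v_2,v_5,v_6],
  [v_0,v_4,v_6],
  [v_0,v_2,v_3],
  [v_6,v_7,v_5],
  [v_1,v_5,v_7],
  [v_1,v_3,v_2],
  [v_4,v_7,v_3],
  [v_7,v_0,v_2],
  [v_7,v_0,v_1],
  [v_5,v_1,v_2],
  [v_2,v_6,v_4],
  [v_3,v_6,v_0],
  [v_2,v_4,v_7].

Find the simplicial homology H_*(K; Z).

We work with the vertex ordering v_0 < v_1 < v_2 < v_3 < v_4 < v_5 < v_6 < v_7. The simplices of K, each written with vertices in increasing order, are:

  0-simplices (8): [v_0], [v_1], [v_2], [v_3], [v_4], [v_5], [v_6], [v_7]
  1-simplices (24): (24 of them)
  2-simplices (16): (16 of them)

Hence C_0 ≅ Z^8, C_1 ≅ Z^24, C_2 ≅ Z^16.

∂_1: C_1 → C_0 maps an edge to its endpoints' difference, ∂[p,q] = q − p. For instance
  ∂[v_2,v_4] = [v_4] − [v_2].
The resulting 8×24 matrix has rank 7, and its Smith normal form has invariant factors (1,1,1,1,1,1,1).

The boundary map ∂_2: C_2 → C_1 acts by ∂[p,q,r] = [q,r] − [p,r] + [p,q]. For instance
  ∂[v_5,v_6,v_7] = [v_6,v_7] − [v_5,v_7] + [v_5,v_6],
  ∂[v_2,v_4,v_6] = [v_4,v_6] − [v_2,v_6] + [v_2,v_4].
The 24×16 boundary matrix has rank 15 and Smith normal form diag(1,1,1,1,1,1,1,1,1,1,1,1,1,1,1).

From H_k ≅ ker(∂_k) / im(∂_{k+1}) we obtain:

  H_0: rank C_0 − rank ∂_1 = 8 − 7 = 1, and the invariant factors of ∂_1 are all 1, so H_0 = Z.
  H_1: rank ker ∂_1 − rank ∂_2 = (24 − 7) − 15 = 2, and the invariant factors of ∂_2 are all 1, so H_1 = Z^2.
  H_2: rank ker ∂_2 − rank ∂_3 = (16 − 15) − 0 = 1, and there is no ∂_3, so H_2 = Z.

As a check, the Euler characteristic is 8 − 24 + 16 = 0, which agrees with 1 − 2 + 1 = 0.

H_0 ≅ Z,  H_1 ≅ Z^2,  H_2 ≅ Z.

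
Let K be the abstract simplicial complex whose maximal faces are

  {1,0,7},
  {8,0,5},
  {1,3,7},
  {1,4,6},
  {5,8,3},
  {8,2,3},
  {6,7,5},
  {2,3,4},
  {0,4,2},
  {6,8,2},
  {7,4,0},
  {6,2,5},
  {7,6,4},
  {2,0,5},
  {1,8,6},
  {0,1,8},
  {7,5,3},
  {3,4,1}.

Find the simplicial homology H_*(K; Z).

H_0 ≅ Z,  H_1 ≅ Z ⊕ Z/2,  H_2 = 0.

K has 9 vertices, 27 edges, 18 triangles.
rank ∂_0 = 0, rank ∂_1 = 8 ⇒ b_0 = 9 − 0 − 8 = 1; all invariant factors of ∂_1 are 1 so no torsion. So H_0 ≅ Z.
rank ∂_1 = 8, rank ∂_2 = 18 ⇒ b_1 = 27 − 8 − 18 = 1; ∂_2 has invariant factor(s) [2] giving torsion. So H_1 ≅ Z ⊕ Z/2.
rank ∂_2 = 18, rank ∂_3 = 0 ⇒ b_2 = 18 − 18 − 0 = 0. So H_2 ≅ 0.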